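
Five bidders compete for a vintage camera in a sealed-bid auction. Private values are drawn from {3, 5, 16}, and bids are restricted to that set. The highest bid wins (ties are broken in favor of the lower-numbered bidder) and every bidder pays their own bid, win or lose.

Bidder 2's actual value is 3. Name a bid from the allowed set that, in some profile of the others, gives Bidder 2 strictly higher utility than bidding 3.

5

Suppose Bidder 1 bids 3, Bidder 3 bids 3, Bidder 4 bids 3 and Bidder 5 bids 3.
Bid 3: loses but pays 3, utility -3.
Bid 5: wins, pays 5, utility 3 - 5 = -2.
So bidding 5 beats truth here (-2 > -3).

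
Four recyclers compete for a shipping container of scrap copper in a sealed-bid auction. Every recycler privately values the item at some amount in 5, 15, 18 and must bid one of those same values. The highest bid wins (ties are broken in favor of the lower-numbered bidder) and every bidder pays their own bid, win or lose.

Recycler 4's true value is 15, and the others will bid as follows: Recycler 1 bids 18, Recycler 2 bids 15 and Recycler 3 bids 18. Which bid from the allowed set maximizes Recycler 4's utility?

5

Bid 5: loses but pays 5, utility -5.
Bid 15: loses but pays 15, utility -15.
Bid 18: loses but pays 18, utility -18.
The best choice is 5 with utility -5.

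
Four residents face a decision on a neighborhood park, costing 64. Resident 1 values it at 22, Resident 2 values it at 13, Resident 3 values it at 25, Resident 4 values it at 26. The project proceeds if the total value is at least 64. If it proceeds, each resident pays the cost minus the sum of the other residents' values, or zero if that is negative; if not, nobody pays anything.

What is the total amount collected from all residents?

7

Total value 86 ≥ cost 64, so it is built.
Resident 1: others sum to 64; max(0, 64 - 64) = 0.
Resident 2: others sum to 73; max(0, 64 - 73) = 0.
Resident 3: others sum to 61; max(0, 64 - 61) = 3.
Resident 4: others sum to 60; max(0, 64 - 60) = 4.
Total collected = 0 + 0 + 3 + 4 = 7.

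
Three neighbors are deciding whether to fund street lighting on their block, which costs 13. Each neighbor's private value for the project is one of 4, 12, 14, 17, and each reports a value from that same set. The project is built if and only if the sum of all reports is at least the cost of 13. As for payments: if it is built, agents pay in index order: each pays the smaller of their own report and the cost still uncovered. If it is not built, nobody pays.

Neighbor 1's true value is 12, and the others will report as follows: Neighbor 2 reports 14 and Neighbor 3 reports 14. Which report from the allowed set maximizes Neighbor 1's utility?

Report 4: project built, pays 4, utility 12 - 4 = 8.
Report 12: project built, pays 12, utility 12 - 12 = 0.
Report 14: project built, pays 13, utility 12 - 13 = -1.
Report 17: project built, pays 13, utility 12 - 13 = -1.
The best choice is 4 with utility 8.

4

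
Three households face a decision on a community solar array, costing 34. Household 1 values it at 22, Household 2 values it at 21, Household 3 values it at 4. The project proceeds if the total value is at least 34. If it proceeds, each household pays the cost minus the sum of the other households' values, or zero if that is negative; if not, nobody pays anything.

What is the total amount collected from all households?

17

Total value 47 ≥ cost 34, so it is built.
Household 1: others sum to 25; max(0, 34 - 25) = 9.
Household 2: others sum to 26; max(0, 34 - 26) = 8.
Household 3: others sum to 43; max(0, 34 - 43) = 0.
Total collected = 9 + 8 + 0 = 17.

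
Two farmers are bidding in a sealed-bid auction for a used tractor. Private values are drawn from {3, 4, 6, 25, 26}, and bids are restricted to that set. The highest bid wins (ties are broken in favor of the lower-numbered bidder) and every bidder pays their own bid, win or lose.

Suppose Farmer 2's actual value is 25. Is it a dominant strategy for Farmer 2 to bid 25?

No

Consider the case where Farmer 1 bids 3.
Truthful bid 25: wins, pays 25, utility 25 - 25 = 0.
Bid 4 instead: wins, pays 4, utility 25 - 4 = 21.
Since 21 > 0, bidding 4 is strictly better here, so truthful bidding is not dominant.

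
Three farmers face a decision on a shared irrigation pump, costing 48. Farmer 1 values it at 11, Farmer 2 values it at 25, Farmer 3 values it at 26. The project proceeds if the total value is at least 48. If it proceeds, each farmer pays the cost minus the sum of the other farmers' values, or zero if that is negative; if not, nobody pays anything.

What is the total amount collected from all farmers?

23

Total value 62 ≥ cost 48, so it is built.
Farmer 1: others sum to 51; max(0, 48 - 51) = 0.
Farmer 2: others sum to 37; max(0, 48 - 37) = 11.
Farmer 3: others sum to 36; max(0, 48 - 36) = 12.
Total collected = 0 + 11 + 12 = 23.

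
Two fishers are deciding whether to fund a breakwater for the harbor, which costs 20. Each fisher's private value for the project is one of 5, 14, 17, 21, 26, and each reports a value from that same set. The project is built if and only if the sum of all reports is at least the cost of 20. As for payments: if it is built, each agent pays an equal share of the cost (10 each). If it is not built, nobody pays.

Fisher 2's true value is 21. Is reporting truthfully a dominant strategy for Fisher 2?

Check each profile of the others' reports and compare truth against every alternative report.
Others report (5): truth gives 11, best alternative gives 11.
Others report (14): truth gives 11, best alternative gives 11.
Others report (17): truth gives 11, best alternative gives 11.
Others report (21): truth gives 11, best alternative gives 11.
Others report (26): truth gives 11, best alternative gives 11.
In every case the truthful report is at least as good as any alternative, so it is a dominant strategy.

Yes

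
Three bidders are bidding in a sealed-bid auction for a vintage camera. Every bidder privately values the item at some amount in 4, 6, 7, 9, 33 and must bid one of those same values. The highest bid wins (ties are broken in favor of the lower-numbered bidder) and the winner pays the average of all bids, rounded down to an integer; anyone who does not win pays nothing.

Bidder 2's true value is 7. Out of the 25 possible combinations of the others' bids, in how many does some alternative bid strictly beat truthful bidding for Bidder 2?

2

Others bid (4, 4): truth gives 2; bid 6 gives 3 > 2. Violating.
Others bid (7, 4): truth gives 0; bid 9 gives 1 > 0. Violating.
Others bid (4, 6): truth gives 2; no alternative beats it.
Others bid (4, 7): truth gives 1; no alternative beats it.
(Checking all 25 profiles: 2 have a profitable deviation, 23 do not.)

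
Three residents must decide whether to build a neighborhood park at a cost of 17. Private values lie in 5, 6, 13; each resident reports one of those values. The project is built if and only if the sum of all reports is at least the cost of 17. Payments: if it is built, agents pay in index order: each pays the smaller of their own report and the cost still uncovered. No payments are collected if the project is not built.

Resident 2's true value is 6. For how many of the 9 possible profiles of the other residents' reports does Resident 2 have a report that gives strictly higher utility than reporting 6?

Others report (5, 13): truth gives 0; report 5 gives 1 > 0. Violating.
Others report (6, 6): truth gives 0; report 5 gives 1 > 0. Violating.
Others report (6, 13): truth gives 0; report 5 gives 1 > 0. Violating.
Others report (5, 5): truth gives 0; no alternative beats it.
Others report (5, 6): truth gives 0; no alternative beats it.
(Checking all 9 profiles: 3 have a profitable deviation, 6 do not.)

3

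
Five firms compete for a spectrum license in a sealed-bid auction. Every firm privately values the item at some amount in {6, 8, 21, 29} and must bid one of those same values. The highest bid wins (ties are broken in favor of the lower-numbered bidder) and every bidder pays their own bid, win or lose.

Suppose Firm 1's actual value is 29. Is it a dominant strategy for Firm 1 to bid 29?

No

Consider the case where Firm 2 bids 6, Firm 3 bids 6, Firm 4 bids 6 and Firm 5 bids 6.
Truthful bid 29: wins, pays 29, utility 29 - 29 = 0.
Bid 6 instead: wins, pays 6, utility 29 - 6 = 23.
Since 23 > 0, bidding 6 is strictly better here, so truthful bidding is not dominant.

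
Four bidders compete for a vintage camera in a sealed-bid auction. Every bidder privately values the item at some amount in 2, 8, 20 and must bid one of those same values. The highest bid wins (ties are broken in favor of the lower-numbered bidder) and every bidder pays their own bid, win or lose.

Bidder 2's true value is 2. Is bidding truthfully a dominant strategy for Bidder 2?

Check each profile of the others' bids and compare truth against every alternative bid.
Others bid (2, 2, 20): truth gives -2, best alternative gives -8.
Others bid (2, 8, 20): truth gives -2, best alternative gives -8.
Others bid (2, 20, 2): truth gives -2, best alternative gives -8.
Others bid (2, 20, 8): truth gives -2, best alternative gives -8.
Others bid (2, 20, 20): truth gives -2, best alternative gives -8.
Others bid (8, 2, 2): truth gives -2, best alternative gives -8.
(Remaining 21 profiles checked similarly; truth is weakly best in each.)
In every case the truthful bid is at least as good as any alternative, so it is a dominant strategy.

Yes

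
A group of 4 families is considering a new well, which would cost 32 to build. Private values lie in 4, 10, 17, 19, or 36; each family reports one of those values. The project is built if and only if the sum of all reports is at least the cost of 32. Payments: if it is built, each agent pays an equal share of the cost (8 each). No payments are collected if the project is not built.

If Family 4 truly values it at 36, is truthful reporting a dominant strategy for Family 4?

Yes

Check each profile of the others' reports and compare truth against every alternative report.
Others report (4, 4, 4): truth gives 28, best alternative gives 0.
Others report (4, 4, 10): truth gives 28, best alternative gives 28.
Others report (4, 4, 17): truth gives 28, best alternative gives 28.
Others report (4, 4, 19): truth gives 28, best alternative gives 28.
Others report (4, 4, 36): truth gives 28, best alternative gives 28.
Others report (4, 10, 4): truth gives 28, best alternative gives 28.
(Remaining 119 profiles checked similarly; truth is weakly best in each.)
In every case the truthful report is at least as good as any alternative, so it is a dominant strategy.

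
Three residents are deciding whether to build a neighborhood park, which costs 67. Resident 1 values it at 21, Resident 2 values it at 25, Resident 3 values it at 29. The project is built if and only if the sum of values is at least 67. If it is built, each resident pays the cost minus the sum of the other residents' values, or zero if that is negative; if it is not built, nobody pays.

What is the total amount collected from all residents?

51

Total value 75 ≥ cost 67, so it is built.
Resident 1: others sum to 54; max(0, 67 - 54) = 13.
Resident 2: others sum to 50; max(0, 67 - 50) = 17.
Resident 3: others sum to 46; max(0, 67 - 46) = 21.
Total collected = 13 + 17 + 21 = 51.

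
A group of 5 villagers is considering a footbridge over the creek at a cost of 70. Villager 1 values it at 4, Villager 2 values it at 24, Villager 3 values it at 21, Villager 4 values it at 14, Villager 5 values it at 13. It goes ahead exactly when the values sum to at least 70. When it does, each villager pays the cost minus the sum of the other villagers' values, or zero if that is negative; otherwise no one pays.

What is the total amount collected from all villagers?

48

Total value 76 ≥ cost 70, so it is built.
Villager 1: others sum to 72; max(0, 70 - 72) = 0.
Villager 2: others sum to 52; max(0, 70 - 52) = 18.
Villager 3: others sum to 55; max(0, 70 - 55) = 15.
Villager 4: others sum to 62; max(0, 70 - 62) = 8.
Villager 5: others sum to 63; max(0, 70 - 63) = 7.
Total collected = 0 + 18 + 15 + 8 + 7 = 48.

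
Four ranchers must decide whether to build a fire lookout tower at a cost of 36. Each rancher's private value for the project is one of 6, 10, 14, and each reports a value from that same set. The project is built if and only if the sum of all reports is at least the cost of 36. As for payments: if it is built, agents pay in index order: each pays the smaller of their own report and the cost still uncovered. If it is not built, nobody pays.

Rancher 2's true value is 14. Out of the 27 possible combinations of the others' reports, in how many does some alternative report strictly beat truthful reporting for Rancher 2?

Others report (6, 6, 14): truth gives 0; report 10 gives 4 > 0. Violating.
Others report (6, 10, 10): truth gives 0; report 10 gives 4 > 0. Violating.
Others report (6, 10, 14): truth gives 0; report 6 gives 8 > 0. Violating.
Others report (6, 14, 6): truth gives 0; report 10 gives 4 > 0. Violating.
Others report (6, 6, 6): truth gives 0; no alternative beats it.
Others report (6, 6, 10): truth gives 0; no alternative beats it.
(Checking all 27 profiles: 23 have a profitable deviation, 4 do not.)

23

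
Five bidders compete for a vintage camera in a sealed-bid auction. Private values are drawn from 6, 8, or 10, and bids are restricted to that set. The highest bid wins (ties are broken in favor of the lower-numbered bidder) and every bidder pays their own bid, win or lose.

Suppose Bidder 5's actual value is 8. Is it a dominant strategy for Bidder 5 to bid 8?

Consider the case where Bidder 1 bids 6, Bidder 2 bids 6, Bidder 3 bids 6 and Bidder 4 bids 8.
Truthful bid 8: loses but pays 8, utility -8.
Bid 6 instead: loses but pays 6, utility -6.
Since -6 > -8, bidding 6 is strictly better here, so truthful bidding is not dominant.

No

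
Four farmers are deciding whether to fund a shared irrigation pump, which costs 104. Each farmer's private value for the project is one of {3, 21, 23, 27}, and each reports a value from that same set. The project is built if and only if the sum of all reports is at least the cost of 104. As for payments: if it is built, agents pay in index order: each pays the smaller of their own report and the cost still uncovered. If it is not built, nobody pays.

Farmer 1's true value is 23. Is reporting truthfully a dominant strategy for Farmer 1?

Check each profile of the others' reports and compare truth against every alternative report.
Others report (3, 3, 3): truth gives 0, best alternative gives 0.
Others report (3, 3, 21): truth gives 0, best alternative gives 0.
Others report (3, 3, 23): truth gives 0, best alternative gives 0.
Others report (3, 3, 27): truth gives 0, best alternative gives 0.
Others report (3, 21, 3): truth gives 0, best alternative gives 0.
Others report (3, 21, 21): truth gives 0, best alternative gives 0.
(Remaining 58 profiles checked similarly; truth is weakly best in each.)
In every case the truthful report is at least as good as any alternative, so it is a dominant strategy.

Yes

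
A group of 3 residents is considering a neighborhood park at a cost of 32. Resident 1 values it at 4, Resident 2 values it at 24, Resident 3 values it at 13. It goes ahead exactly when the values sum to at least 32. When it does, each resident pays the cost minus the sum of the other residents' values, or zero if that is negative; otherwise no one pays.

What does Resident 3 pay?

4

Total value 41 ≥ cost 32, so the project is built.
The other residents' values sum to 28.
Cost minus that sum is 32 - 28 = 4.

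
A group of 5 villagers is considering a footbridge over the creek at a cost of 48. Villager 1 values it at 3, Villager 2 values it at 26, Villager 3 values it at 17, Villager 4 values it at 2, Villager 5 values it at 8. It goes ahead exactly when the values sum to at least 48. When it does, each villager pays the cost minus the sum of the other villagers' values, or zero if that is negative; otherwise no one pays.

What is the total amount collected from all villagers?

27

Total value 56 ≥ cost 48, so it is built.
Villager 1: others sum to 53; max(0, 48 - 53) = 0.
Villager 2: others sum to 30; max(0, 48 - 30) = 18.
Villager 3: others sum to 39; max(0, 48 - 39) = 9.
Villager 4: others sum to 54; max(0, 48 - 54) = 0.
Villager 5: others sum to 48; max(0, 48 - 48) = 0.
Total collected = 0 + 18 + 9 + 0 + 0 = 27.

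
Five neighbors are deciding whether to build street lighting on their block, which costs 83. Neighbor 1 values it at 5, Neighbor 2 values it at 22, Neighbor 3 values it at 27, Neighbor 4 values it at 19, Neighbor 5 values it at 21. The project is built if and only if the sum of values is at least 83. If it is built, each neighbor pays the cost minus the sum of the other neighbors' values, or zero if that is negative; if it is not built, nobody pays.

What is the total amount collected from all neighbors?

Total value 94 ≥ cost 83, so it is built.
Neighbor 1: others sum to 89; max(0, 83 - 89) = 0.
Neighbor 2: others sum to 72; max(0, 83 - 72) = 11.
Neighbor 3: others sum to 67; max(0, 83 - 67) = 16.
Neighbor 4: others sum to 75; max(0, 83 - 75) = 8.
Neighbor 5: others sum to 73; max(0, 83 - 73) = 10.
Total collected = 0 + 11 + 16 + 8 + 10 = 45.

45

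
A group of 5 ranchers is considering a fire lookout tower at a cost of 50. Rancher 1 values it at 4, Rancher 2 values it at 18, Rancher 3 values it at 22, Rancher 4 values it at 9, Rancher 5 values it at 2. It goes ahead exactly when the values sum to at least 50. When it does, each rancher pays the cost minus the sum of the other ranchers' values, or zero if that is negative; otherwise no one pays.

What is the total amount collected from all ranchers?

Total value 55 ≥ cost 50, so it is built.
Rancher 1: others sum to 51; max(0, 50 - 51) = 0.
Rancher 2: others sum to 37; max(0, 50 - 37) = 13.
Rancher 3: others sum to 33; max(0, 50 - 33) = 17.
Rancher 4: others sum to 46; max(0, 50 - 46) = 4.
Rancher 5: others sum to 53; max(0, 50 - 53) = 0.
Total collected = 0 + 13 + 17 + 4 + 0 = 34.

34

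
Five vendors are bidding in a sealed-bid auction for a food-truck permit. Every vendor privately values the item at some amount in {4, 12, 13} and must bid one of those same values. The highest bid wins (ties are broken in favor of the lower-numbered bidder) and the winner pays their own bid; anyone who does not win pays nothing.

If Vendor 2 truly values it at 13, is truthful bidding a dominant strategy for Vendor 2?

Consider the case where Vendor 1 bids 4, Vendor 3 bids 4, Vendor 4 bids 4 and Vendor 5 bids 4.
Truthful bid 13: wins, pays 13, utility 13 - 13 = 0.
Bid 12 instead: wins, pays 12, utility 13 - 12 = 1.
Since 1 > 0, bidding 12 is strictly better here, so truthful bidding is not dominant.

No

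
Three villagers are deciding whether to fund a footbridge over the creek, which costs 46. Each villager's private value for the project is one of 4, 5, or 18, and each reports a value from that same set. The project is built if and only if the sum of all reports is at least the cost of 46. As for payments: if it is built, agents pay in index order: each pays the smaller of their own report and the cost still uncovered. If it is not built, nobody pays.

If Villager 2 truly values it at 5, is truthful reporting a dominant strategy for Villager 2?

Check each profile of the others' reports and compare truth against every alternative report.
Others report (4, 4): truth gives 0, best alternative gives 0.
Others report (4, 5): truth gives 0, best alternative gives 0.
Others report (4, 18): truth gives 0, best alternative gives 0.
Others report (5, 4): truth gives 0, best alternative gives 0.
Others report (5, 5): truth gives 0, best alternative gives 0.
Others report (5, 18): truth gives 0, best alternative gives 0.
(Remaining 3 profiles checked similarly; truth is weakly best in each.)
In every case the truthful report is at least as good as any alternative, so it is a dominant strategy.

Yes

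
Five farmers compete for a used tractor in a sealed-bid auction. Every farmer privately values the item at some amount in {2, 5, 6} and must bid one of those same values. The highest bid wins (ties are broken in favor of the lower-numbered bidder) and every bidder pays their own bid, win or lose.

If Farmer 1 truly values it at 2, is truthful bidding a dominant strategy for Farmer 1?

Yes

Check each profile of the others' bids and compare truth against every alternative bid.
Others bid (2, 2, 2, 2): truth gives 0, best alternative gives -3.
Others bid (2, 2, 2, 6): truth gives -2, best alternative gives -4.
Others bid (2, 2, 5, 6): truth gives -2, best alternative gives -4.
Others bid (2, 2, 6, 2): truth gives -2, best alternative gives -4.
Others bid (2, 2, 6, 5): truth gives -2, best alternative gives -4.
Others bid (2, 2, 6, 6): truth gives -2, best alternative gives -4.
(Remaining 75 profiles checked similarly; truth is weakly best in each.)
In every case the truthful bid is at least as good as any alternative, so it is a dominant strategy.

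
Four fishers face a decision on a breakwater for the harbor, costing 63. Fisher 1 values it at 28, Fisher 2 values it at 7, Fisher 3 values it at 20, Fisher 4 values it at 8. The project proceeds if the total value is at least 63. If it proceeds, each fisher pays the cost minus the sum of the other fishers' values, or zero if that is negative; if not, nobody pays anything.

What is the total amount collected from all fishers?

63

Total value 63 ≥ cost 63, so it is built.
Fisher 1: others sum to 35; max(0, 63 - 35) = 28.
Fisher 2: others sum to 56; max(0, 63 - 56) = 7.
Fisher 3: others sum to 43; max(0, 63 - 43) = 20.
Fisher 4: others sum to 55; max(0, 63 - 55) = 8.
Total collected = 28 + 7 + 20 + 8 = 63.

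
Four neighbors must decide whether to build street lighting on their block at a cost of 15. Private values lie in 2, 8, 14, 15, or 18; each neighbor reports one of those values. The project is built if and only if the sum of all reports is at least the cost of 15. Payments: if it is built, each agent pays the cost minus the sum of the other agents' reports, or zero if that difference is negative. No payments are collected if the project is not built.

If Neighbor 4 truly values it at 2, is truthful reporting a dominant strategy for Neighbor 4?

Yes

Check each profile of the others' reports and compare truth against every alternative report.
Others report (2, 2, 8): truth gives 0, best alternative gives -1.
Others report (2, 8, 2): truth gives 0, best alternative gives -1.
Others report (8, 2, 2): truth gives 0, best alternative gives -1.
Others report (2, 2, 14): truth gives 2, best alternative gives 2.
Others report (2, 2, 15): truth gives 2, best alternative gives 2.
Others report (2, 2, 18): truth gives 2, best alternative gives 2.
(Remaining 119 profiles checked similarly; truth is weakly best in each.)
In every case the truthful report is at least as good as any alternative, so it is a dominant strategy.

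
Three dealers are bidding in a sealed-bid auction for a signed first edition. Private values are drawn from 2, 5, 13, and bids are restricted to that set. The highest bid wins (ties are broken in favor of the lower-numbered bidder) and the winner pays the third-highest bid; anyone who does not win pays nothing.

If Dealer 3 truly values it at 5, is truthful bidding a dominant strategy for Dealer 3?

No

Consider the case where Dealer 1 bids 2 and Dealer 2 bids 5.
Truthful bid 5: loses, pays 0, utility 0.
Bid 13 instead: wins, pays 2, utility 5 - 2 = 3.
Since 3 > 0, bidding 13 is strictly better here, so truthful bidding is not dominant.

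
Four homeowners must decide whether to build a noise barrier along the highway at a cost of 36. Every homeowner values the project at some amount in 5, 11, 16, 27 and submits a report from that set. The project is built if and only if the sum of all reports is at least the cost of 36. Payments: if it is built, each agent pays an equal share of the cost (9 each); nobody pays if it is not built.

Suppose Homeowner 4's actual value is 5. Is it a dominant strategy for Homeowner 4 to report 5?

Yes

Check each profile of the others' reports and compare truth against every alternative report.
Others report (5, 5, 16): truth gives 0, best alternative gives -4.
Others report (5, 11, 11): truth gives 0, best alternative gives -4.
Others report (5, 16, 5): truth gives 0, best alternative gives -4.
Others report (11, 5, 11): truth gives 0, best alternative gives -4.
Others report (11, 11, 5): truth gives 0, best alternative gives -4.
Others report (16, 5, 5): truth gives 0, best alternative gives -4.
(Remaining 58 profiles checked similarly; truth is weakly best in each.)
In every case the truthful report is at least as good as any alternative, so it is a dominant strategy.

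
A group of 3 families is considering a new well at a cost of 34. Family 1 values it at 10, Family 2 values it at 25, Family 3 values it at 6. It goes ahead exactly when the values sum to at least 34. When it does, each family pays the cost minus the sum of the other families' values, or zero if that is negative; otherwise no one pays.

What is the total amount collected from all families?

21

Total value 41 ≥ cost 34, so it is built.
Family 1: others sum to 31; max(0, 34 - 31) = 3.
Family 2: others sum to 16; max(0, 34 - 16) = 18.
Family 3: others sum to 35; max(0, 34 - 35) = 0.
Total collected = 3 + 18 + 0 = 21.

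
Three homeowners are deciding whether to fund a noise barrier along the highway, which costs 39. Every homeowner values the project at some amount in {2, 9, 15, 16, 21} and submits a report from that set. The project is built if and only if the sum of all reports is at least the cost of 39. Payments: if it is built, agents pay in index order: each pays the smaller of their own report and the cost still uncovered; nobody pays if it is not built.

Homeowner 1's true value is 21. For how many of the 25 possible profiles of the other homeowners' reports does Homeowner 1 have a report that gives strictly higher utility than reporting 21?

17

Others report (2, 21): truth gives 0; report 16 gives 5 > 0. Violating.
Others report (9, 15): truth gives 0; report 15 gives 6 > 0. Violating.
Others report (9, 16): truth gives 0; report 15 gives 6 > 0. Violating.
Others report (9, 21): truth gives 0; report 9 gives 12 > 0. Violating.
Others report (2, 2): truth gives 0; no alternative beats it.
Others report (2, 9): truth gives 0; no alternative beats it.
(Checking all 25 profiles: 17 have a profitable deviation, 8 do not.)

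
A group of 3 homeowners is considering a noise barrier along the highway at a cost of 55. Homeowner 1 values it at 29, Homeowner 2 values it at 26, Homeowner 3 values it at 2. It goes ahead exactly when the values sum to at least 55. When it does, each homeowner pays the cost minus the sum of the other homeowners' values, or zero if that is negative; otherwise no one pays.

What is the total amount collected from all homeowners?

Total value 57 ≥ cost 55, so it is built.
Homeowner 1: others sum to 28; max(0, 55 - 28) = 27.
Homeowner 2: others sum to 31; max(0, 55 - 31) = 24.
Homeowner 3: others sum to 55; max(0, 55 - 55) = 0.
Total collected = 27 + 24 + 0 = 51.

51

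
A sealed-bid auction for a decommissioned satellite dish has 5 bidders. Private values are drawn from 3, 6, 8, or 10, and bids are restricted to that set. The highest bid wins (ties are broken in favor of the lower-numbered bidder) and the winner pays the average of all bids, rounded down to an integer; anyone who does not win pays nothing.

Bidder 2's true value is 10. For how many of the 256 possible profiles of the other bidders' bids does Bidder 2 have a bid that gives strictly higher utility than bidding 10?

31

Others bid (3, 3, 3, 3): truth gives 6; bid 6 gives 7 > 6. Violating.
Others bid (3, 3, 3, 6): truth gives 5; bid 6 gives 6 > 5. Violating.
Others bid (3, 3, 6, 3): truth gives 5; bid 6 gives 6 > 5. Violating.
Others bid (3, 3, 6, 6): truth gives 5; bid 6 gives 6 > 5. Violating.
Others bid (3, 3, 3, 8): truth gives 5; no alternative beats it.
Others bid (3, 3, 3, 10): truth gives 5; no alternative beats it.
(Checking all 256 profiles: 31 have a profitable deviation, 225 do not.)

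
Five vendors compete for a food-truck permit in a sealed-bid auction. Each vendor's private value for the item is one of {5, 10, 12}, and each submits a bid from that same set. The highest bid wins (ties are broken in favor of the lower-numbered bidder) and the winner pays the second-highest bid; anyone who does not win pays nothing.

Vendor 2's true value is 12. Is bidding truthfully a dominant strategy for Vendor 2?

Check each profile of the others' bids and compare truth against every alternative bid.
Others bid (10, 5, 5, 5): truth gives 2, best alternative gives 0.
Others bid (10, 5, 5, 10): truth gives 2, best alternative gives 0.
Others bid (10, 5, 10, 5): truth gives 2, best alternative gives 0.
Others bid (10, 5, 10, 10): truth gives 2, best alternative gives 0.
Others bid (10, 10, 5, 5): truth gives 2, best alternative gives 0.
Others bid (10, 10, 5, 10): truth gives 2, best alternative gives 0.
(Remaining 75 profiles checked similarly; truth is weakly best in each.)
In every case the truthful bid is at least as good as any alternative, so it is a dominant strategy.

Yes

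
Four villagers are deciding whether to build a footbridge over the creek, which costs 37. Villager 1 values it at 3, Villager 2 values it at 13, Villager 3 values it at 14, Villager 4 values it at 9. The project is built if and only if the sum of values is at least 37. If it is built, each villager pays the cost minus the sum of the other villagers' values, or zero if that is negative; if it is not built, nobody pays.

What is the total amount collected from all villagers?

Total value 39 ≥ cost 37, so it is built.
Villager 1: others sum to 36; max(0, 37 - 36) = 1.
Villager 2: others sum to 26; max(0, 37 - 26) = 11.
Villager 3: others sum to 25; max(0, 37 - 25) = 12.
Villager 4: others sum to 30; max(0, 37 - 30) = 7.
Total collected = 1 + 11 + 12 + 7 = 31.

31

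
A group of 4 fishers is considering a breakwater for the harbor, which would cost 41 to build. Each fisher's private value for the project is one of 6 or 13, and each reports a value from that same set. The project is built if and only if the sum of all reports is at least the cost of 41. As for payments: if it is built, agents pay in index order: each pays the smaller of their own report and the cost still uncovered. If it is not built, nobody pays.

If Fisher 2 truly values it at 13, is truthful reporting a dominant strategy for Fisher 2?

Consider the case where Fisher 1 reports 13, Fisher 3 reports 13 and Fisher 4 reports 13.
Truthful report 13: project built, pays 13, utility 13 - 13 = 0.
Report 6 instead: project built, pays 6, utility 13 - 6 = 7.
Since 7 > 0, reporting 6 is strictly better here, so truthful reporting is not dominant.

No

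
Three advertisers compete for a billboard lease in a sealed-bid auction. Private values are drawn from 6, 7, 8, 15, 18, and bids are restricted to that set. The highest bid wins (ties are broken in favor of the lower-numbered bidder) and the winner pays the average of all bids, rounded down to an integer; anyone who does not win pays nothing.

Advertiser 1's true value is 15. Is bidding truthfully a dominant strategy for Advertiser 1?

Consider the case where Advertiser 2 bids 6 and Advertiser 3 bids 6.
Truthful bid 15: wins, pays 9, utility 15 - 9 = 6.
Bid 6 instead: wins, pays 6, utility 15 - 6 = 9.
Since 9 > 6, bidding 6 is strictly better here, so truthful bidding is not dominant.

No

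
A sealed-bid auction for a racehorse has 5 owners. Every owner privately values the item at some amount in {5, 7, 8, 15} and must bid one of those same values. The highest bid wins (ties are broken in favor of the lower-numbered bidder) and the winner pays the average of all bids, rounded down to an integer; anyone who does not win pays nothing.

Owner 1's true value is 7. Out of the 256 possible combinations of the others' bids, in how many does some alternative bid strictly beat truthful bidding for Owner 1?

22

Others bid (5, 5, 5, 8): truth gives 0; bid 8 gives 1 > 0. Violating.
Others bid (5, 5, 7, 8): truth gives 0; bid 8 gives 1 > 0. Violating.
Others bid (5, 5, 8, 5): truth gives 0; bid 8 gives 1 > 0. Violating.
Others bid (5, 5, 8, 7): truth gives 0; bid 8 gives 1 > 0. Violating.
Others bid (5, 5, 5, 5): truth gives 2; no alternative beats it.
Others bid (5, 5, 5, 7): truth gives 2; no alternative beats it.
(Checking all 256 profiles: 22 have a profitable deviation, 234 do not.)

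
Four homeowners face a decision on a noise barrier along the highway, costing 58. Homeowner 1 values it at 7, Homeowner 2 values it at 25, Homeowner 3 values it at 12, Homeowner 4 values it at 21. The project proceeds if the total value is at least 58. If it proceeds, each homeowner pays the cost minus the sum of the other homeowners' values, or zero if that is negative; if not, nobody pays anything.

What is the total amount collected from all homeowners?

Total value 65 ≥ cost 58, so it is built.
Homeowner 1: others sum to 58; max(0, 58 - 58) = 0.
Homeowner 2: others sum to 40; max(0, 58 - 40) = 18.
Homeowner 3: others sum to 53; max(0, 58 - 53) = 5.
Homeowner 4: others sum to 44; max(0, 58 - 44) = 14.
Total collected = 0 + 18 + 5 + 14 = 37.

37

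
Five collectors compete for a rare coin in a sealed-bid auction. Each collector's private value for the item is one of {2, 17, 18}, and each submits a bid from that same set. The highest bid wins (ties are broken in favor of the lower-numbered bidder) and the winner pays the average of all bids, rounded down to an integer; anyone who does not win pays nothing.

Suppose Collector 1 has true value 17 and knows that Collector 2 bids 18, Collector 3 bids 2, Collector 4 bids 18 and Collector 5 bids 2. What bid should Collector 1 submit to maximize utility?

Bid 2: loses, pays 0, utility 0.
Bid 17: loses, pays 0, utility 0.
Bid 18: wins, pays 11, utility 17 - 11 = 6.
The best choice is 18 with utility 6.

18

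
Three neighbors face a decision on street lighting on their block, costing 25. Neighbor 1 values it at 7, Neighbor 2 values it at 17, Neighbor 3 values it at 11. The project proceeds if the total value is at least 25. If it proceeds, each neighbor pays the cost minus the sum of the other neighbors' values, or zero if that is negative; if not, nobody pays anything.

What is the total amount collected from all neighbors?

Total value 35 ≥ cost 25, so it is built.
Neighbor 1: others sum to 28; max(0, 25 - 28) = 0.
Neighbor 2: others sum to 18; max(0, 25 - 18) = 7.
Neighbor 3: others sum to 24; max(0, 25 - 24) = 1.
Total collected = 0 + 7 + 1 = 8.

8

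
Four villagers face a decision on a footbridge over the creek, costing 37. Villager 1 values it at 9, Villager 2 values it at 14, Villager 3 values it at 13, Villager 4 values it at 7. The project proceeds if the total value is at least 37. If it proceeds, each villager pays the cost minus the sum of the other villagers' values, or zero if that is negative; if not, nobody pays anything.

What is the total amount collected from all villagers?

Total value 43 ≥ cost 37, so it is built.
Villager 1: others sum to 34; max(0, 37 - 34) = 3.
Villager 2: others sum to 29; max(0, 37 - 29) = 8.
Villager 3: others sum to 30; max(0, 37 - 30) = 7.
Villager 4: others sum to 36; max(0, 37 - 36) = 1.
Total collected = 3 + 8 + 7 + 1 = 19.

19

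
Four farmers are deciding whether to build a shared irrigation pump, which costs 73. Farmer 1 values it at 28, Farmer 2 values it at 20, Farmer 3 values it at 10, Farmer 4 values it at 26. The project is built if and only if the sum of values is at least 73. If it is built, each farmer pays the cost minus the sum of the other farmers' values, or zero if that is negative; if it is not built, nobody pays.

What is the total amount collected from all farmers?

Total value 84 ≥ cost 73, so it is built.
Farmer 1: others sum to 56; max(0, 73 - 56) = 17.
Farmer 2: others sum to 64; max(0, 73 - 64) = 9.
Farmer 3: others sum to 74; max(0, 73 - 74) = 0.
Farmer 4: others sum to 58; max(0, 73 - 58) = 15.
Total collected = 17 + 9 + 0 + 15 = 41.

41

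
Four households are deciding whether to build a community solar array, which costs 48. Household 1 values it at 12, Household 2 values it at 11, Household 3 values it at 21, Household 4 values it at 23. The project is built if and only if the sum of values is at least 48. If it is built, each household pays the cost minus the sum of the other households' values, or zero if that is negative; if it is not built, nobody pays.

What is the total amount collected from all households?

6

Total value 67 ≥ cost 48, so it is built.
Household 1: others sum to 55; max(0, 48 - 55) = 0.
Household 2: others sum to 56; max(0, 48 - 56) = 0.
Household 3: others sum to 46; max(0, 48 - 46) = 2.
Household 4: others sum to 44; max(0, 48 - 44) = 4.
Total collected = 0 + 0 + 2 + 4 = 6.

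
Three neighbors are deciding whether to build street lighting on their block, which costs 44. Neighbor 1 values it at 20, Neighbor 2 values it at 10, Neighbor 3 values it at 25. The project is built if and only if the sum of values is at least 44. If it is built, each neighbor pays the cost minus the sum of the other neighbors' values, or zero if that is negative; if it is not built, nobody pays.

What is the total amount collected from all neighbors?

23

Total value 55 ≥ cost 44, so it is built.
Neighbor 1: others sum to 35; max(0, 44 - 35) = 9.
Neighbor 2: others sum to 45; max(0, 44 - 45) = 0.
Neighbor 3: others sum to 30; max(0, 44 - 30) = 14.
Total collected = 9 + 0 + 14 = 23.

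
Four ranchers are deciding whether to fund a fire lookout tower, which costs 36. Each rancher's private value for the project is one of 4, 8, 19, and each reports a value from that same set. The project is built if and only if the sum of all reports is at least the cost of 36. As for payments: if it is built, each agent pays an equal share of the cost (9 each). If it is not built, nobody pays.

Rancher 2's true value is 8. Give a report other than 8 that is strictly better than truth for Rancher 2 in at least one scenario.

Suppose Rancher 1 reports 4, Rancher 3 reports 8 and Rancher 4 reports 19.
Report 8: project built, pays 9, utility 8 - 9 = -1.
Report 4: project not built, utility 0.
So reporting 4 beats truth here (0 > -1).

4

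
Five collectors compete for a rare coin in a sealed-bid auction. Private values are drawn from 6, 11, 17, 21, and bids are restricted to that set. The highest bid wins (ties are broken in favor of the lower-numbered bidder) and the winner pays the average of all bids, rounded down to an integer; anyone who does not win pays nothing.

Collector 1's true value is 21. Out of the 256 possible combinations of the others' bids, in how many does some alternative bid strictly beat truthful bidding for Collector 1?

80

Others bid (6, 6, 6, 6): truth gives 12; bid 6 gives 15 > 12. Violating.
Others bid (6, 6, 6, 11): truth gives 11; bid 11 gives 13 > 11. Violating.
Others bid (6, 6, 6, 17): truth gives 10; bid 17 gives 11 > 10. Violating.
Others bid (6, 6, 11, 6): truth gives 11; bid 11 gives 13 > 11. Violating.
Others bid (6, 6, 6, 21): truth gives 9; no alternative beats it.
Others bid (6, 6, 11, 21): truth gives 8; no alternative beats it.
(Checking all 256 profiles: 80 have a profitable deviation, 176 do not.)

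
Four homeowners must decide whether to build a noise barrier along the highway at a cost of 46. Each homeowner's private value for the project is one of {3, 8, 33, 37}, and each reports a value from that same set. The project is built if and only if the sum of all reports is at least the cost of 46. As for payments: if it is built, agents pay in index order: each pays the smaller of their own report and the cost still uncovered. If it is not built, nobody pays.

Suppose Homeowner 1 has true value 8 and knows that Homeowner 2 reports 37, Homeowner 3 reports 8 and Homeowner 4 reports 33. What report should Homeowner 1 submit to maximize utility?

3

Report 3: project built, pays 3, utility 8 - 3 = 5.
Report 8: project built, pays 8, utility 8 - 8 = 0.
Report 33: project built, pays 33, utility 8 - 33 = -25.
Report 37: project built, pays 37, utility 8 - 37 = -29.
The best choice is 3 with utility 5.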